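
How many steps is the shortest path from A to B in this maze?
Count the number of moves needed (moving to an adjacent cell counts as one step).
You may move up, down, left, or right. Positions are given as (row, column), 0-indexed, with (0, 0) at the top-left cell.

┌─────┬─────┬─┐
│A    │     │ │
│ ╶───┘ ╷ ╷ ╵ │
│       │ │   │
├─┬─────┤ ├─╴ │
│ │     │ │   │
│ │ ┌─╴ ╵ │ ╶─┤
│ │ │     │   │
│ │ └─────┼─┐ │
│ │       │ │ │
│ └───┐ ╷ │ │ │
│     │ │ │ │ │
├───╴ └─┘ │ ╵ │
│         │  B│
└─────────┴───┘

Using BFS to find shortest path:
Start: (0, 0), End: (6, 6)
Path found:
(0,0) → (1,0) → (1,1) → (1,2) → (1,3) → (0,3) → (0,4) → (0,5) → (1,5) → (1,6) → (2,6) → (2,5) → (3,5) → (3,6) → (4,6) → (5,6) → (6,6)
Number of steps: 16

Solution:

┌─────┬─────┬─┐
│A    │↱ → ↓│ │
│ ╶───┘ ╷ ╷ ╵ │
│↳ → → ↑│ │↳ ↓│
├─┬─────┤ ├─╴ │
│ │     │ │↓ ↲│
│ │ ┌─╴ ╵ │ ╶─┤
│ │ │     │↳ ↓│
│ │ └─────┼─┐ │
│ │       │ │↓│
│ └───┐ ╷ │ │ │
│     │ │ │ │↓│
├───╴ └─┘ │ ╵ │
│         │  B│
└─────────┴───┘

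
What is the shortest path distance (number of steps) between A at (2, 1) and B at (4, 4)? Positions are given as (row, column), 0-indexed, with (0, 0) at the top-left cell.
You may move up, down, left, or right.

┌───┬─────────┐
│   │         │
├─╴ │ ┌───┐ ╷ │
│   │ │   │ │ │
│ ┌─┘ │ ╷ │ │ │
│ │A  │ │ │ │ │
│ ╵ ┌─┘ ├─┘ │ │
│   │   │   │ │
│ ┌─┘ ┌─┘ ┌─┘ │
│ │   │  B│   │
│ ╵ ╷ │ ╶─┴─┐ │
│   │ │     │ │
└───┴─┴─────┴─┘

Finding path from (2, 1) to (4, 4):
Path: (2,1) → (2,2) → (1,2) → (0,2) → (0,3) → (0,4) → (0,5) → (1,5) → (2,5) → (3,5) → (3,4) → (4,4)
Distance: 11 steps

Solution:

┌───┬─────────┐
│   │↱ → → ↓  │
├─╴ │ ┌───┐ ╷ │
│   │↑│   │↓│ │
│ ┌─┘ │ ╷ │ │ │
│ │A ↑│ │ │↓│ │
│ ╵ ┌─┘ ├─┘ │ │
│   │   │↓ ↲│ │
│ ┌─┘ ┌─┘ ┌─┘ │
│ │   │  B│   │
│ ╵ ╷ │ ╶─┴─┐ │
│   │ │     │ │
└───┴─┴─────┴─┘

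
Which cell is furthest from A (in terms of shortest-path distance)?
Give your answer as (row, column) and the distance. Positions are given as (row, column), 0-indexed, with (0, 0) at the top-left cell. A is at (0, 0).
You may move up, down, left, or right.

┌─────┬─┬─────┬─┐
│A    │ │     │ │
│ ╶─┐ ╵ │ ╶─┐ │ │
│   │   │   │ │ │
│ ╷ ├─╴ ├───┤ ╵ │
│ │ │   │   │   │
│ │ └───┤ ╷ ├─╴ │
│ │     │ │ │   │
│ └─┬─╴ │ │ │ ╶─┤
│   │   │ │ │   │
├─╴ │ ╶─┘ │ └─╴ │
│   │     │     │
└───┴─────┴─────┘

Computing BFS distances from A to all cells:
Furthest cell: (1, 5)
Distance: 32 steps

Path from A to the furthest cell:

┌─────┬─┬─────┬─┐
│A    │ │↓ ← ↰│ │
│ ╶─┐ ╵ │ ╶─┐ │ │
│↳ ↓│   │↳ B│↑│ │
│ ╷ ├─╴ ├───┤ ╵ │
│ │↓│   │↱ ↓│↑ ↰│
│ │ └───┤ ╷ ├─╴ │
│ │↳ → ↓│↑│↓│↱ ↑│
│ └─┬─╴ │ │ │ ╶─┤
│   │↓ ↲│↑│↓│↑ ↰│
├─╴ │ ╶─┘ │ └─╴ │
│   │↳ → ↑│↳ → ↑│
└───┴─────┴─────┘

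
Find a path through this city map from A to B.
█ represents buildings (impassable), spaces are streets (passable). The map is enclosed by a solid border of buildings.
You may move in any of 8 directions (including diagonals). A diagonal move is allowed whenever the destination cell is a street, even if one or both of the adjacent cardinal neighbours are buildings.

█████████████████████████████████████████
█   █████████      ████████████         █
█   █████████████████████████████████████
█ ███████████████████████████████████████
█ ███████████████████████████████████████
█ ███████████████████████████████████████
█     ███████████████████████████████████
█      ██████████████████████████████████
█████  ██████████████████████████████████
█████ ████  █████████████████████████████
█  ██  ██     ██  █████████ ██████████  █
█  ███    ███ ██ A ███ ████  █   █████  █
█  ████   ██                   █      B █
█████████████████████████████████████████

Finding the shortest path from A to B:
Movement: 8-directional
Path length: 21 steps
Directions: right → down-right → right → right → right → right → right → right → right → right → right → right → right → up-right → right → down-right → right → right → right → right → right

Solution:

█████████████████████████████████████████
█   █████████      ████████████         █
█   █████████████████████████████████████
█ ███████████████████████████████████████
█ ███████████████████████████████████████
█ ███████████████████████████████████████
█     ███████████████████████████████████
█      ██████████████████████████████████
█████  ██████████████████████████████████
█████ ████  █████████████████████████████
█  ██  ██     ██  █████████ ██████████  █
█  ███    ███ ██ A↘███ ████  █ →↘█████  █
█  ████   ██       →→→→→→→→→→→↗█ →→→→→B █
█████████████████████████████████████████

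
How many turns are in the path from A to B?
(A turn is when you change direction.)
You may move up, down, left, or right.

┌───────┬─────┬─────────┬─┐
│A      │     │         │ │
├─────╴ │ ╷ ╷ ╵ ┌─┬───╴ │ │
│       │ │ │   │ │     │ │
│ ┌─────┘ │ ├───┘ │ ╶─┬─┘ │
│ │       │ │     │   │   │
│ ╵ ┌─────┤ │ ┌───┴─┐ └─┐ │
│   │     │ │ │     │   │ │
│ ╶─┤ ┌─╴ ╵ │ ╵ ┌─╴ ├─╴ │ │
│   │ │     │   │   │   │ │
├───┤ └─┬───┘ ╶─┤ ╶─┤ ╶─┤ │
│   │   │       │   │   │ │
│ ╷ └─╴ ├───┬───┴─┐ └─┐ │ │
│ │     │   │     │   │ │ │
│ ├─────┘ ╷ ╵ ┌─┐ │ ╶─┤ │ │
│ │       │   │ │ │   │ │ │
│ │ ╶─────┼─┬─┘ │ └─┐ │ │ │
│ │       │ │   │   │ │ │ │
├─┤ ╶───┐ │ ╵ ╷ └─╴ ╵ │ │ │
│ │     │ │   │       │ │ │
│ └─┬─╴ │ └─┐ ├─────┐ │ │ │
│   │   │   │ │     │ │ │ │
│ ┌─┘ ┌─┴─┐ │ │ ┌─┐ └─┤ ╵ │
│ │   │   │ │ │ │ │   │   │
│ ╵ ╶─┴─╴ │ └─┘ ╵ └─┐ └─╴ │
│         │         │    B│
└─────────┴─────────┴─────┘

Directions: right, right, right, down, left, left, left, down, down, right, up, right, right, right, up, up, right, right, down, right, up, right, right, right, right, down, left, left, down, right, down, right, down, left, down, right, down, down, down, down, down, down, right, down
Number of turns: 25

Solution:

┌───────┬─────┬─────────┬─┐
│A → → ↓│↱ → ↓│↱ → → → ↓│ │
├─────╴ │ ╷ ╷ ╵ ┌─┬───╴ │ │
│↓ ← ← ↲│↑│ │↳ ↑│ │↓ ← ↲│ │
│ ┌─────┘ │ ├───┘ │ ╶─┬─┘ │
│↓│↱ → → ↑│ │     │↳ ↓│   │
│ ╵ ┌─────┤ │ ┌───┴─┐ └─┐ │
│↳ ↑│     │ │ │     │↳ ↓│ │
│ ╶─┤ ┌─╴ ╵ │ ╵ ┌─╴ ├─╴ │ │
│   │ │     │   │   │↓ ↲│ │
├───┤ └─┬───┘ ╶─┤ ╶─┤ ╶─┤ │
│   │   │       │   │↳ ↓│ │
│ ╷ └─╴ ├───┬───┴─┐ └─┐ │ │
│ │     │   │     │   │↓│ │
│ ├─────┘ ╷ ╵ ┌─┐ │ ╶─┤ │ │
│ │       │   │ │ │   │↓│ │
│ │ ╶─────┼─┬─┘ │ └─┐ │ │ │
│ │       │ │   │   │ │↓│ │
├─┤ ╶───┐ │ ╵ ╷ └─╴ ╵ │ │ │
│ │     │ │   │       │↓│ │
│ └─┬─╴ │ └─┐ ├─────┐ │ │ │
│   │   │   │ │     │ │↓│ │
│ ┌─┘ ┌─┴─┐ │ │ ┌─┐ └─┤ ╵ │
│ │   │   │ │ │ │ │   │↳ ↓│
│ ╵ ╶─┴─╴ │ └─┘ ╵ └─┐ └─╴ │
│         │         │    B│
└─────────┴─────────┴─────┘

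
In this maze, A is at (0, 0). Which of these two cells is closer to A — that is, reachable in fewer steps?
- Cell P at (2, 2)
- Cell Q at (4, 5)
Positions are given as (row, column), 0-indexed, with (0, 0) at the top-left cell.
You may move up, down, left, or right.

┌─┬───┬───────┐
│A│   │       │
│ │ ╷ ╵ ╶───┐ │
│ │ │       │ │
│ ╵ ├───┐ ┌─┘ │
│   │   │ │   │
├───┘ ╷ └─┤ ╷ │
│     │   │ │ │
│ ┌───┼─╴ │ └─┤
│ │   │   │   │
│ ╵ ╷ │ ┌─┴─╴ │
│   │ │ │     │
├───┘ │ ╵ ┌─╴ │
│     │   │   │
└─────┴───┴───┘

Shortest path A → P at (2, 2): 30 steps
Shortest path A → Q at (4, 5): 17 steps

Q is closer (17 steps vs 30 steps).

Path to P:

┌─┬───┬───────┐
│A│↱ ↓│↱ → → ↓│
│ │ ╷ ╵ ╶───┐ │
│↓│↑│↳ ↑    │↓│
│ ╵ ├───┐ ┌─┘ │
│↳ ↑│P ↰│ │↓ ↲│
├───┘ ╷ └─┤ ╷ │
│     │↑ ↰│↓│ │
│ ┌───┼─╴ │ └─┤
│ │   │↱ ↑│↳ ↓│
│ ╵ ╷ │ ┌─┴─╴ │
│   │ │↑│↓ ← ↲│
├───┘ │ ╵ ┌─╴ │
│     │↑ ↲│   │
└─────┴───┴───┘

Path to Q:

┌─┬───┬───────┐
│A│↱ ↓│↱ → → ↓│
│ │ ╷ ╵ ╶───┐ │
│↓│↑│↳ ↑    │↓│
│ ╵ ├───┐ ┌─┘ │
│↳ ↑│   │ │↓ ↲│
├───┘ ╷ └─┤ ╷ │
│     │   │↓│ │
│ ┌───┼─╴ │ └─┤
│ │   │   │Q  │
│ ╵ ╷ │ ┌─┴─╴ │
│   │ │ │     │
├───┘ │ ╵ ┌─╴ │
│     │   │   │
└─────┴───┴───┘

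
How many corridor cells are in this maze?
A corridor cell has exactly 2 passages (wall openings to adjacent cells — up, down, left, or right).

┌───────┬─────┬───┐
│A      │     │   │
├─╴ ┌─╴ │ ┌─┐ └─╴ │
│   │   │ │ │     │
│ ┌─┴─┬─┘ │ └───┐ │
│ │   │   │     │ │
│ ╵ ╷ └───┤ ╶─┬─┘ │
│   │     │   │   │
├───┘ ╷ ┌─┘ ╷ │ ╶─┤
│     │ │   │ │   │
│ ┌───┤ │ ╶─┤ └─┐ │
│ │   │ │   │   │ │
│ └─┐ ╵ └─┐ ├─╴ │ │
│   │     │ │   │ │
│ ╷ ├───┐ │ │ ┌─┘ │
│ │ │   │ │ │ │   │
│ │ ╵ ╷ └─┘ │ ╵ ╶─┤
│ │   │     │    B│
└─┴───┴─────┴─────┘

Counting cells with exactly 2 passages:
Total corridor cells: 61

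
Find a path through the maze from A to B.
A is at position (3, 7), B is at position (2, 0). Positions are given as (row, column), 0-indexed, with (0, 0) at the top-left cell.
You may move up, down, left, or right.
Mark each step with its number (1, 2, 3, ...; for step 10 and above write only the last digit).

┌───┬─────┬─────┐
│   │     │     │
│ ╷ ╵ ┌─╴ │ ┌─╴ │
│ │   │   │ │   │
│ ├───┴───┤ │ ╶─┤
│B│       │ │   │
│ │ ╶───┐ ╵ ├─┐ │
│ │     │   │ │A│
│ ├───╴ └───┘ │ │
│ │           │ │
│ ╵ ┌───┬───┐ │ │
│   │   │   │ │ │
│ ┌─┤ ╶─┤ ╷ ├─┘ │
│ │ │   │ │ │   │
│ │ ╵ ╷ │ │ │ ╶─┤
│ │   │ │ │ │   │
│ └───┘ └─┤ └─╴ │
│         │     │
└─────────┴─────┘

Finding the shortest path from (3, 7) to (2, 0):
Path length: 26 steps
Directions: up → left → up → right → up → left → left → down → down → down → left → up → left → left → left → down → right → right → down → left → left → down → left → up → up → up

Solution:

┌───┬─────┬─────┐
│   │     │7 6 5│
│ ╷ ╵ ┌─╴ │ ┌─╴ │
│ │   │   │8│3 4│
│ ├───┴───┤ │ ╶─┤
│B│5 4 3 2│9│2 1│
│ │ ╶───┐ ╵ ├─┐ │
│5│6 7 8│1 0│ │A│
│ ├───╴ └───┘ │ │
│4│1 0 9      │ │
│ ╵ ┌───┬───┐ │ │
│3 2│   │   │ │ │
│ ┌─┤ ╶─┤ ╷ ├─┘ │
│ │ │   │ │ │   │
│ │ ╵ ╷ │ │ │ ╶─┤
│ │   │ │ │ │   │
│ └───┘ └─┤ └─╴ │
│         │     │
└─────────┴─────┘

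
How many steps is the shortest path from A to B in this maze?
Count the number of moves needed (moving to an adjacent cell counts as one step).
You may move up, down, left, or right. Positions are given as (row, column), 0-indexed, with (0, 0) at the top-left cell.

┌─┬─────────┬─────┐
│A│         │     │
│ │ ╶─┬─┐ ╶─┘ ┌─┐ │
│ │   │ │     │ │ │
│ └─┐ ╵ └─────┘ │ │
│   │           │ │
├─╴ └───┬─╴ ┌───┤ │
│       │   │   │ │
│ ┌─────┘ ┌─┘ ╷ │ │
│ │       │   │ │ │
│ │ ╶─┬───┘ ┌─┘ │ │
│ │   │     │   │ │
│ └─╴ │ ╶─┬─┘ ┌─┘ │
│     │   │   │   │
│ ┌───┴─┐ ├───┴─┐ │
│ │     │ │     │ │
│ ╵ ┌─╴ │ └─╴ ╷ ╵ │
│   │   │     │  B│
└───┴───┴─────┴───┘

Using BFS to find shortest path:
Start: (0, 0), End: (8, 8)
Path found:
(0,0) → (1,0) → (2,0) → (2,1) → (3,1) → (3,0) → (4,0) → (5,0) → (6,0) → (6,1) → (6,2) → (5,2) → (5,1) → (4,1) → (4,2) → (4,3) → (4,4) → (3,4) → (3,5) → (2,5) → (2,4) → (2,3) → (2,2) → (1,2) → (1,1) → (0,1) → (0,2) → (0,3) → (0,4) → (1,4) → (1,5) → (1,6) → (0,6) → (0,7) → (0,8) → (1,8) → (2,8) → (3,8) → (4,8) → (5,8) → (6,8) → (7,8) → (8,8)
Number of steps: 42

Solution:

┌─┬─────────┬─────┐
│A│↱ → → ↓  │↱ → ↓│
│ │ ╶─┬─┐ ╶─┘ ┌─┐ │
│↓│↑ ↰│ │↳ → ↑│ │↓│
│ └─┐ ╵ └─────┘ │ │
│↳ ↓│↑ ← ← ↰    │↓│
├─╴ └───┬─╴ ┌───┤ │
│↓ ↲    │↱ ↑│   │↓│
│ ┌─────┘ ┌─┘ ╷ │ │
│↓│↱ → → ↑│   │ │↓│
│ │ ╶─┬───┘ ┌─┘ │ │
│↓│↑ ↰│     │   │↓│
│ └─╴ │ ╶─┬─┘ ┌─┘ │
│↳ → ↑│   │   │  ↓│
│ ┌───┴─┐ ├───┴─┐ │
│ │     │ │     │↓│
│ ╵ ┌─╴ │ └─╴ ╷ ╵ │
│   │   │     │  B│
└───┴───┴─────┴───┘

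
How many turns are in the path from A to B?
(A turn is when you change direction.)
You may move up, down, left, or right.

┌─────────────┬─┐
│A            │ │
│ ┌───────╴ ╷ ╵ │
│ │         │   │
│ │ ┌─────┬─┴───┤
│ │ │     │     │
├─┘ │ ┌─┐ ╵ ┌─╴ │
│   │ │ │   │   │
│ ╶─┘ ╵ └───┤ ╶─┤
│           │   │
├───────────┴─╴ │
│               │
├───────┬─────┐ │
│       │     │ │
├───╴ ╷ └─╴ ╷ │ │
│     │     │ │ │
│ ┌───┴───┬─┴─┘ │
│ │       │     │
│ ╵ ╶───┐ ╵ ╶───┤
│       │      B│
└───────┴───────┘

Directions: right, right, right, right, right, down, left, left, left, left, down, down, left, down, right, right, up, up, right, right, down, right, up, right, right, down, left, down, right, down, down, down, down, left, left, down, right, right
Number of turns: 20

Solution:

┌─────────────┬─┐
│A → → → → ↓  │ │
│ ┌───────╴ ╷ ╵ │
│ │↓ ← ← ← ↲│   │
│ │ ┌─────┬─┴───┤
│ │↓│↱ → ↓│↱ → ↓│
├─┘ │ ┌─┐ ╵ ┌─╴ │
│↓ ↲│↑│ │↳ ↑│↓ ↲│
│ ╶─┘ ╵ └───┤ ╶─┤
│↳ → ↑      │↳ ↓│
├───────────┴─╴ │
│              ↓│
├───────┬─────┐ │
│       │     │↓│
├───╴ ╷ └─╴ ╷ │ │
│     │     │ │↓│
│ ┌───┴───┬─┴─┘ │
│ │       │↓ ← ↲│
│ ╵ ╶───┐ ╵ ╶───┤
│       │  ↳ → B│
└───────┴───────┘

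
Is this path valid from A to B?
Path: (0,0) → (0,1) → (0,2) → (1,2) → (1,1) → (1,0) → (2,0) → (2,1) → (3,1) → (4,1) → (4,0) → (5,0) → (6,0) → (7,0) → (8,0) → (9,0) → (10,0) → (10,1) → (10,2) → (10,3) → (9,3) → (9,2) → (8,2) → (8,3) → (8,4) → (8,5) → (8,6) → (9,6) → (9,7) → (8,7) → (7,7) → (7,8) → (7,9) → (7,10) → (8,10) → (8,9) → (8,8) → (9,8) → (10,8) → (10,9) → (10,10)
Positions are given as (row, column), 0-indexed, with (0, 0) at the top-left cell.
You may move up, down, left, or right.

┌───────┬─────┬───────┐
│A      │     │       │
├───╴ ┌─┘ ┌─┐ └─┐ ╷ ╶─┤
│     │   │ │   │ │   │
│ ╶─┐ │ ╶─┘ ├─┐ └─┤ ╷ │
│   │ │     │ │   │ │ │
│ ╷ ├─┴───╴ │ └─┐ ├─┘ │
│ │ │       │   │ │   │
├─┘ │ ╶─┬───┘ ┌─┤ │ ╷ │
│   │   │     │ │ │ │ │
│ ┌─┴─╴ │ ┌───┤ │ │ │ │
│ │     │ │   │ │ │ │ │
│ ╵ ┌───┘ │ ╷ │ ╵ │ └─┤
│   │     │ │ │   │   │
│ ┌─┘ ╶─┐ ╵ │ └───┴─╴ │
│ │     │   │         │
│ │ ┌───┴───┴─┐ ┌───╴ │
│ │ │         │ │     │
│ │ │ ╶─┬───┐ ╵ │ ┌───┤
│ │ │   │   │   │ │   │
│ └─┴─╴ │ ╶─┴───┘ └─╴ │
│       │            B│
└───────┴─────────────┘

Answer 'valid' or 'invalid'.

Checking path validity:
Result: All consecutive moves are passable.

valid

Correct solution:

┌───────┬─────┬───────┐
│A → ↓  │     │       │
├───╴ ┌─┘ ┌─┐ └─┐ ╷ ╶─┤
│↓ ← ↲│   │ │   │ │   │
│ ╶─┐ │ ╶─┘ ├─┐ └─┤ ╷ │
│↳ ↓│ │     │ │   │ │ │
│ ╷ ├─┴───╴ │ └─┐ ├─┘ │
│ │↓│       │   │ │   │
├─┘ │ ╶─┬───┘ ┌─┤ │ ╷ │
│↓ ↲│   │     │ │ │ │ │
│ ┌─┴─╴ │ ┌───┤ │ │ │ │
│↓│     │ │   │ │ │ │ │
│ ╵ ┌───┘ │ ╷ │ ╵ │ └─┤
│↓  │     │ │ │   │   │
│ ┌─┘ ╶─┐ ╵ │ └───┴─╴ │
│↓│     │   │  ↱ → → ↓│
│ │ ┌───┴───┴─┐ ┌───╴ │
│↓│ │↱ → → → ↓│↑│↓ ← ↲│
│ │ │ ╶─┬───┐ ╵ │ ┌───┤
│↓│ │↑ ↰│   │↳ ↑│↓│   │
│ └─┴─╴ │ ╶─┴───┘ └─╴ │
│↳ → → ↑│        ↳ → B│
└───────┴─────────────┘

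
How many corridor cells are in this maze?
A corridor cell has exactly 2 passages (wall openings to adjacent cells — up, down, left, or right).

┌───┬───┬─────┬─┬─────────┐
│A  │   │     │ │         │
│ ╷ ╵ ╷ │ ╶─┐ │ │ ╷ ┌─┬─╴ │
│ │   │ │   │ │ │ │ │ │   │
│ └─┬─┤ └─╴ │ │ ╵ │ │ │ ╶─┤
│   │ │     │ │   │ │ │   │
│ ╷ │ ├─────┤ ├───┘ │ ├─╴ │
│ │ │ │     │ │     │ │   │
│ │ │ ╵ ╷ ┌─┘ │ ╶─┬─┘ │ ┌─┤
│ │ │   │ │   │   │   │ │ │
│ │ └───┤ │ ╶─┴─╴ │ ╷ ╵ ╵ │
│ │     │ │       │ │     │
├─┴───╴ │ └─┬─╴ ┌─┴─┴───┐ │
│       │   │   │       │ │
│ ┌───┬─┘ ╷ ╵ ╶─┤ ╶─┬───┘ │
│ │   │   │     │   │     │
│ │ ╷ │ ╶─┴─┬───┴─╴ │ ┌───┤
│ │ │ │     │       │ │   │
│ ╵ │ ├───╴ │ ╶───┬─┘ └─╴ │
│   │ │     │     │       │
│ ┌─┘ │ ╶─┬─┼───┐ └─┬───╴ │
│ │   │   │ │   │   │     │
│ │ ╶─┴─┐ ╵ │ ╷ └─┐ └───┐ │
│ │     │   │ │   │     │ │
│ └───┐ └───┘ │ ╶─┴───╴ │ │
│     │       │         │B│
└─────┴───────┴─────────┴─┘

Counting cells with exactly 2 passages:
Total corridor cells: 139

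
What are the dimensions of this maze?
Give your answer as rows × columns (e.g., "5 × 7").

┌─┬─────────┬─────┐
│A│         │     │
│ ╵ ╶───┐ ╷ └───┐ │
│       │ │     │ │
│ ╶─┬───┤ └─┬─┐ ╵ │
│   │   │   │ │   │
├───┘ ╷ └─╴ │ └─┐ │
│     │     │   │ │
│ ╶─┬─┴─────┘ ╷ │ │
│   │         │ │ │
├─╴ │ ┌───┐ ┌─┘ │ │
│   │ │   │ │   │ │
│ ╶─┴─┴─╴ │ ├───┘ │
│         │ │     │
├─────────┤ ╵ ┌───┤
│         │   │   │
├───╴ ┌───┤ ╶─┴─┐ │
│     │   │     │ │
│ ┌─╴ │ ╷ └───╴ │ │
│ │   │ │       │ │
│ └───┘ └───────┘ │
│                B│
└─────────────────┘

Counting the maze dimensions:
Rows (vertical): 11
Columns (horizontal): 9
Dimensions: 11 × 9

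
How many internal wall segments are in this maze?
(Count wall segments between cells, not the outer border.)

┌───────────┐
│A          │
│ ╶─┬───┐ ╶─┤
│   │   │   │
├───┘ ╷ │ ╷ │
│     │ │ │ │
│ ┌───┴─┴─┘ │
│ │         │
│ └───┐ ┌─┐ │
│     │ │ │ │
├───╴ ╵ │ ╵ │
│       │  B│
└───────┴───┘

Counting internal wall segments:
Total internal walls: 25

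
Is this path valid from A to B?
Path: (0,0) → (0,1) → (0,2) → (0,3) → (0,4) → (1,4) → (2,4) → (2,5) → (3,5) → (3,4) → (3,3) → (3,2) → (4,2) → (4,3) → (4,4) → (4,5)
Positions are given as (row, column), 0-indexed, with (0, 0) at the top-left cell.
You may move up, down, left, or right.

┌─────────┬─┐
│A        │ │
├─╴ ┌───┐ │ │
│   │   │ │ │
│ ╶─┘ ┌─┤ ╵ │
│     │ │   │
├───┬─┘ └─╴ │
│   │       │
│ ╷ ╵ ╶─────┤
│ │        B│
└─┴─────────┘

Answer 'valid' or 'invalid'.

Checking path validity:
Result: All consecutive moves are passable.

valid

Correct solution:

┌─────────┬─┐
│A → → → ↓│ │
├─╴ ┌───┐ │ │
│   │   │↓│ │
│ ╶─┘ ┌─┤ ╵ │
│     │ │↳ ↓│
├───┬─┘ └─╴ │
│   │↓ ← ← ↲│
│ ╷ ╵ ╶─────┤
│ │  ↳ → → B│
└─┴─────────┘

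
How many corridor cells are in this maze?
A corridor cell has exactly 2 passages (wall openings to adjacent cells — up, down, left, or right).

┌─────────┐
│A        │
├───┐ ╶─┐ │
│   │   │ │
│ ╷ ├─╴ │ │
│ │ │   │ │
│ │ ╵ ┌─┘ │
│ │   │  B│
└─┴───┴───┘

Counting cells with exactly 2 passages:
Total corridor cells: 16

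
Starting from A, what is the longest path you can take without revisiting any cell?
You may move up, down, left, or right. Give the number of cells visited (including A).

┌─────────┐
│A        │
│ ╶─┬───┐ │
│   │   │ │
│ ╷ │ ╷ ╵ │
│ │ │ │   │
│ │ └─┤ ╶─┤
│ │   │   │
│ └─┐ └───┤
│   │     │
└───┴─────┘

Finding longest simple path using DFS:
Start: (0, 0)
Longest path visits 11 cells
Path: A → right → right → right → right → down → down → left → up → left → down

Solution:

┌─────────┐
│A → → → ↓│
│ ╶─┬───┐ │
│   │↓ ↰│↓│
│ ╷ │ ╷ ╵ │
│ │ │B│↑ ↲│
│ │ └─┤ ╶─┤
│ │   │   │
│ └─┐ └───┤
│   │     │
└───┴─────┘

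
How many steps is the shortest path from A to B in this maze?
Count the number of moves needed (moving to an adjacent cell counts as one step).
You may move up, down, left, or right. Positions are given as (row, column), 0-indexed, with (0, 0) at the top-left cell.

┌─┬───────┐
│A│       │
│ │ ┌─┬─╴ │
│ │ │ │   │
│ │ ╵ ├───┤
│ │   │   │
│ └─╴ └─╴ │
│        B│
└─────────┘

Using BFS to find shortest path:
Start: (0, 0), End: (3, 4)
Path found:
(0,0) → (1,0) → (2,0) → (3,0) → (3,1) → (3,2) → (3,3) → (3,4)
Number of steps: 7

Solution:

┌─┬───────┐
│A│       │
│ │ ┌─┬─╴ │
│↓│ │ │   │
│ │ ╵ ├───┤
│↓│   │   │
│ └─╴ └─╴ │
│↳ → → → B│
└─────────┘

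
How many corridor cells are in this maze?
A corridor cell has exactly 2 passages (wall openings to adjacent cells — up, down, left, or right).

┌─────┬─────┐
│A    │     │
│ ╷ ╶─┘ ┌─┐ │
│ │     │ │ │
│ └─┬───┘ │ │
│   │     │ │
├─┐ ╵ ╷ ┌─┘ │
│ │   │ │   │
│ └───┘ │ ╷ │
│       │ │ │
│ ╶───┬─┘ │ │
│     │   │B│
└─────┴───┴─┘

Counting cells with exactly 2 passages:
Total corridor cells: 26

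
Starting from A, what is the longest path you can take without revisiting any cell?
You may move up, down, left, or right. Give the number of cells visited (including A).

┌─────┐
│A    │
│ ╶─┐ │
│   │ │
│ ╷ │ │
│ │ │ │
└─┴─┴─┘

Finding longest simple path using DFS:
Start: (0, 0)
Longest path visits 5 cells
Path: A → right → right → down → down

Solution:

┌─────┐
│A → ↓│
│ ╶─┐ │
│   │↓│
│ ╷ │ │
│ │ │B│
└─┴─┴─┘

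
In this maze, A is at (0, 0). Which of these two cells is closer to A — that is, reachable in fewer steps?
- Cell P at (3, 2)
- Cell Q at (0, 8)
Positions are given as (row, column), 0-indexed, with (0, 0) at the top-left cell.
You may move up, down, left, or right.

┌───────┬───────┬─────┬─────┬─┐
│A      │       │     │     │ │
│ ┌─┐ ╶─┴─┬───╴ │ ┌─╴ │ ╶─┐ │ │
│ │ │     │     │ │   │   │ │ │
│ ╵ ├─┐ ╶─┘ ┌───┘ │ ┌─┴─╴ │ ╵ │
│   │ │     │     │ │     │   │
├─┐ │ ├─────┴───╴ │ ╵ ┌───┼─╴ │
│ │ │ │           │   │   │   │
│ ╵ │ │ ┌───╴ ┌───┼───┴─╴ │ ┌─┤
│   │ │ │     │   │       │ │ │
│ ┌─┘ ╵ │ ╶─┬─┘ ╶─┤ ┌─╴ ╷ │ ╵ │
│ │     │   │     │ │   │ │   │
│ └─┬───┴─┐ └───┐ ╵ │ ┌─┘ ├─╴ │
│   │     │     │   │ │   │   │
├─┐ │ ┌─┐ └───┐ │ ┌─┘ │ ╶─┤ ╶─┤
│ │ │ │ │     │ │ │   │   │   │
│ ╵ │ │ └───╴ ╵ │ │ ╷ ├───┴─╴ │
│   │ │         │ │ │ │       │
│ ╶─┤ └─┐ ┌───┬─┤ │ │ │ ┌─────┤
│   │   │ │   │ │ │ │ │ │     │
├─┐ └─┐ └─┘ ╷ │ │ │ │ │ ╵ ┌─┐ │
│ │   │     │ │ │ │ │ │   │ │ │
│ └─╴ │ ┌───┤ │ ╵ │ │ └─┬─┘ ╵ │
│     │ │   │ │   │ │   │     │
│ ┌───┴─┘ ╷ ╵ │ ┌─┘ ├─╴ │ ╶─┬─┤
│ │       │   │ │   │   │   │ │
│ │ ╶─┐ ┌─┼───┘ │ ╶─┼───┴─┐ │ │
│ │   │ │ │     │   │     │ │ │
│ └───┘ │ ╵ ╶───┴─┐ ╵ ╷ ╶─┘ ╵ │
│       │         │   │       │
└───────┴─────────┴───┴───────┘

Shortest path A → P at (3, 2): 69 steps
Shortest path A → Q at (0, 8): 66 steps

Q is closer (66 steps vs 69 steps).

Path to P:

┌───────┬───────┬─────┬─────┬─┐
│A      │       │     │     │ │
│ ┌─┐ ╶─┴─┬───╴ │ ┌─╴ │ ╶─┐ │ │
│↓│ │     │     │ │   │   │ │ │
│ ╵ ├─┐ ╶─┘ ┌───┘ │ ┌─┴─╴ │ ╵ │
│↳ ↓│ │     │     │ │     │   │
├─┐ │ ├─────┴───╴ │ ╵ ┌───┼─╴ │
│ │↓│P│↓ ← ← ↰    │   │   │   │
│ ╵ │ │ ┌───╴ ┌───┼───┴─╴ │ ┌─┤
│↓ ↲│↑│↓│↱ → ↑│   │       │ │ │
│ ┌─┘ ╵ │ ╶─┬─┘ ╶─┤ ┌─╴ ╷ │ ╵ │
│↓│  ↑ ↲│↑ ↰│     │ │   │ │   │
│ └─┬───┴─┐ └───┐ ╵ │ ┌─┘ ├─╴ │
│↳ ↓│↱ → ↓│↑ ← ↰│   │ │   │   │
├─┐ │ ┌─┐ └───┐ │ ┌─┘ │ ╶─┤ ╶─┤
│ │↓│↑│ │↳ → ↓│↑│ │   │   │   │
│ ╵ │ │ └───╴ ╵ │ │ ╷ ├───┴─╴ │
│↓ ↲│↑│      ↳ ↑│ │ │ │       │
│ ╶─┤ └─┐ ┌───┬─┤ │ │ │ ┌─────┤
│↳ ↓│↑ ↰│ │↓ ↰│ │ │ │ │ │     │
├─┐ └─┐ └─┘ ╷ │ │ │ │ │ ╵ ┌─┐ │
│ │↳ ↓│↑ ← ↲│↑│ │ │ │ │   │ │ │
│ └─╴ │ ┌───┤ │ ╵ │ │ └─┬─┘ ╵ │
│↓ ← ↲│ │↱ ↓│↑│   │ │   │     │
│ ┌───┴─┘ ╷ ╵ │ ┌─┘ ├─╴ │ ╶─┬─┤
│↓│    ↱ ↑│↳ ↑│ │   │   │   │ │
│ │ ╶─┐ ┌─┼───┘ │ ╶─┼───┴─┐ │ │
│↓│   │↑│ │     │   │     │ │ │
│ └───┘ │ ╵ ╶───┴─┐ ╵ ╷ ╶─┘ ╵ │
│↳ → → ↑│         │   │       │
└───────┴─────────┴───┴───────┘

Path to Q:

┌───────┬───────┬─────┬─────┬─┐
│A      │       │Q    │     │ │
│ ┌─┐ ╶─┴─┬───╴ │ ┌─╴ │ ╶─┐ │ │
│↓│ │     │     │↑│   │   │ │ │
│ ╵ ├─┐ ╶─┘ ┌───┘ │ ┌─┴─╴ │ ╵ │
│↳ ↓│ │     │    ↑│ │     │   │
├─┐ │ ├─────┴───╴ │ ╵ ┌───┼─╴ │
│ │↓│ │      ↱ → ↑│   │   │   │
│ ╵ │ │ ┌───╴ ┌───┼───┴─╴ │ ┌─┤
│↓ ↲│ │ │↱ → ↑│   │       │ │ │
│ ┌─┘ ╵ │ ╶─┬─┘ ╶─┤ ┌─╴ ╷ │ ╵ │
│↓│     │↑ ↰│     │ │   │ │   │
│ └─┬───┴─┐ └───┐ ╵ │ ┌─┘ ├─╴ │
│↳ ↓│↱ → ↓│↑ ← ↰│   │ │   │   │
├─┐ │ ┌─┐ └───┐ │ ┌─┘ │ ╶─┤ ╶─┤
│ │↓│↑│ │↳ → ↓│↑│ │   │   │   │
│ ╵ │ │ └───╴ ╵ │ │ ╷ ├───┴─╴ │
│↓ ↲│↑│      ↳ ↑│ │ │ │       │
│ ╶─┤ └─┐ ┌───┬─┤ │ │ │ ┌─────┤
│↳ ↓│↑ ↰│ │↓ ↰│ │ │ │ │ │     │
├─┐ └─┐ └─┘ ╷ │ │ │ │ │ ╵ ┌─┐ │
│ │↳ ↓│↑ ← ↲│↑│ │ │ │ │   │ │ │
│ └─╴ │ ┌───┤ │ ╵ │ │ └─┬─┘ ╵ │
│↓ ← ↲│ │↱ ↓│↑│   │ │   │     │
│ ┌───┴─┘ ╷ ╵ │ ┌─┘ ├─╴ │ ╶─┬─┤
│↓│    ↱ ↑│↳ ↑│ │   │   │   │ │
│ │ ╶─┐ ┌─┼───┘ │ ╶─┼───┴─┐ │ │
│↓│   │↑│ │     │   │     │ │ │
│ └───┘ │ ╵ ╶───┴─┐ ╵ ╷ ╶─┘ ╵ │
│↳ → → ↑│         │   │       │
└───────┴─────────┴───┴───────┘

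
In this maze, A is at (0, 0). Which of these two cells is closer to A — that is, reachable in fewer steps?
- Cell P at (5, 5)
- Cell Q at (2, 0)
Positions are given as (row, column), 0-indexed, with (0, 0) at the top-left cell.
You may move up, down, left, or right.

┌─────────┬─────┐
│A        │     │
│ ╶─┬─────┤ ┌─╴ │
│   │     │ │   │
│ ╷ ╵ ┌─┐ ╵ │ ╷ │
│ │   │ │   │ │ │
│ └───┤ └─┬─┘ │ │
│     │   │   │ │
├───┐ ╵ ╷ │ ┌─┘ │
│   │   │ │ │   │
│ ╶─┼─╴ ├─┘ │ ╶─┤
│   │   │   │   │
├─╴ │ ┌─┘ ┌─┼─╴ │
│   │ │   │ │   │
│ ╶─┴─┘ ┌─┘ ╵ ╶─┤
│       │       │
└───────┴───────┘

Shortest path A → P at (5, 5): 20 steps
Shortest path A → Q at (2, 0): 2 steps

Q is closer (2 steps vs 20 steps).

Path to P:

┌─────────┬─────┐
│A        │↱ → ↓│
│ ╶─┬─────┤ ┌─╴ │
│↳ ↓│↱ → ↓│↑│↓ ↲│
│ ╷ ╵ ┌─┐ ╵ │ ╷ │
│ │↳ ↑│ │↳ ↑│↓│ │
│ └───┤ └─┬─┘ │ │
│     │   │↓ ↲│ │
├───┐ ╵ ╷ │ ┌─┘ │
│   │   │ │↓│   │
│ ╶─┼─╴ ├─┘ │ ╶─┤
│   │   │  P│   │
├─╴ │ ┌─┘ ┌─┼─╴ │
│   │ │   │ │   │
│ ╶─┴─┘ ┌─┘ ╵ ╶─┤
│       │       │
└───────┴───────┘

Path to Q:

┌─────────┬─────┐
│A        │     │
│ ╶─┬─────┤ ┌─╴ │
│↓  │     │ │   │
│ ╷ ╵ ┌─┐ ╵ │ ╷ │
│Q│   │ │   │ │ │
│ └───┤ └─┬─┘ │ │
│     │   │   │ │
├───┐ ╵ ╷ │ ┌─┘ │
│   │   │ │ │   │
│ ╶─┼─╴ ├─┘ │ ╶─┤
│   │   │   │   │
├─╴ │ ┌─┘ ┌─┼─╴ │
│   │ │   │ │   │
│ ╶─┴─┘ ┌─┘ ╵ ╶─┤
│       │       │
└───────┴───────┘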